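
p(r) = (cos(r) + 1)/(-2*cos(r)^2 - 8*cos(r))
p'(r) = (-4*sin(r)*cos(r) - 8*sin(r))*(cos(r) + 1)/(-2*cos(r)^2 - 8*cos(r))^2 - sin(r)/(-2*cos(r)^2 - 8*cos(r))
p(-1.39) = -0.78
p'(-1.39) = 3.82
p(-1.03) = -0.33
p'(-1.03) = 0.42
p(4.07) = 0.10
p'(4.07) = 0.30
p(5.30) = -0.31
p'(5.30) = 0.35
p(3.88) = 0.05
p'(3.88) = 0.18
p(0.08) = -0.20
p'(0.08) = -0.01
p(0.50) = -0.22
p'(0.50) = -0.09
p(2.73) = 0.01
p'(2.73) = -0.08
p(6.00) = -0.21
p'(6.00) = 0.04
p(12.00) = -0.23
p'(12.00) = 0.10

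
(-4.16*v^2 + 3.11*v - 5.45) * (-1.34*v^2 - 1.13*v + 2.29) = 5.5744*v^4 + 0.5334*v^3 - 5.7377*v^2 + 13.2804*v - 12.4805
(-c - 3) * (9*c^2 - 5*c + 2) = -9*c^3 - 22*c^2 + 13*c - 6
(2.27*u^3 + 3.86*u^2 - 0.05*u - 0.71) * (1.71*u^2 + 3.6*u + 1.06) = 3.8817*u^5 + 14.7726*u^4 + 16.2167*u^3 + 2.6975*u^2 - 2.609*u - 0.7526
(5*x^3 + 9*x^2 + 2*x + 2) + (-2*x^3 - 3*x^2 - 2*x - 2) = 3*x^3 + 6*x^2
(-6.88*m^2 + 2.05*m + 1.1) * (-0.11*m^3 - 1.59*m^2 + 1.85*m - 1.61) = 0.7568*m^5 + 10.7137*m^4 - 16.1085*m^3 + 13.1203*m^2 - 1.2655*m - 1.771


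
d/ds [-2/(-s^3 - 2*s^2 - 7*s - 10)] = 2*(-3*s^2 - 4*s - 7)/(s^3 + 2*s^2 + 7*s + 10)^2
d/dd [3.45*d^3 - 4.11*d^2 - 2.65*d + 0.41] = 10.35*d^2 - 8.22*d - 2.65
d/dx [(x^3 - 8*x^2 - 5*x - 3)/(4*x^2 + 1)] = (4*x^4 + 23*x^2 + 8*x - 5)/(16*x^4 + 8*x^2 + 1)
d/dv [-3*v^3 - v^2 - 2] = v*(-9*v - 2)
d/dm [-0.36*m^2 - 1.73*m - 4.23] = -0.72*m - 1.73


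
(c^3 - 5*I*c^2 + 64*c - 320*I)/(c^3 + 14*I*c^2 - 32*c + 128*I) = (c^2 - 13*I*c - 40)/(c^2 + 6*I*c + 16)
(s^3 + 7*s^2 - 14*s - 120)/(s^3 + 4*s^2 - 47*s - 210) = (s - 4)/(s - 7)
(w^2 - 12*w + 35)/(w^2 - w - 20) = (w - 7)/(w + 4)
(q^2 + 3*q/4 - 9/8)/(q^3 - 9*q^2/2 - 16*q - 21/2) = (q - 3/4)/(q^2 - 6*q - 7)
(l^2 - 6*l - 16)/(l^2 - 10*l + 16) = (l + 2)/(l - 2)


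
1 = 1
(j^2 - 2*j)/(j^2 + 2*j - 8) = j/(j + 4)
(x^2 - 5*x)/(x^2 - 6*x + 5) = x/(x - 1)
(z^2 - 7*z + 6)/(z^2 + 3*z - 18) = (z^2 - 7*z + 6)/(z^2 + 3*z - 18)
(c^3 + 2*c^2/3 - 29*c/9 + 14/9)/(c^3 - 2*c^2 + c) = (9*c^2 + 15*c - 14)/(9*c*(c - 1))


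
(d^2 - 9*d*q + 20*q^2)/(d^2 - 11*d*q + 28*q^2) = (-d + 5*q)/(-d + 7*q)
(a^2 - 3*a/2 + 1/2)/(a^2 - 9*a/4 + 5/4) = 2*(2*a - 1)/(4*a - 5)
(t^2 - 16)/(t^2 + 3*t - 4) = (t - 4)/(t - 1)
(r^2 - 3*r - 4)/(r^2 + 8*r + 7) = (r - 4)/(r + 7)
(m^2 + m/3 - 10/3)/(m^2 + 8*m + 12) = (m - 5/3)/(m + 6)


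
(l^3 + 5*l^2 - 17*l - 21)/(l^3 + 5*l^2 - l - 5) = (l^2 + 4*l - 21)/(l^2 + 4*l - 5)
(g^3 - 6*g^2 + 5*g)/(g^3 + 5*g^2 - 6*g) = (g - 5)/(g + 6)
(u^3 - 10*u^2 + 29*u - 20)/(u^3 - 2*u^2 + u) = (u^2 - 9*u + 20)/(u*(u - 1))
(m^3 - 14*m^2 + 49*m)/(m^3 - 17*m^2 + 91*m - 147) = m/(m - 3)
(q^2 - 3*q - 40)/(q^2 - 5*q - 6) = (-q^2 + 3*q + 40)/(-q^2 + 5*q + 6)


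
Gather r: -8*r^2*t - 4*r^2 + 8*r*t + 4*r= r^2*(-8*t - 4) + r*(8*t + 4)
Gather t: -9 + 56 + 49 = 96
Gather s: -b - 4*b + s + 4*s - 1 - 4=-5*b + 5*s - 5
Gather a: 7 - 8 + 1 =0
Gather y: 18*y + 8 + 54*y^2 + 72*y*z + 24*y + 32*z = 54*y^2 + y*(72*z + 42) + 32*z + 8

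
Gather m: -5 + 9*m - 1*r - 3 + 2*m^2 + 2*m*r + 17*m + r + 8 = 2*m^2 + m*(2*r + 26)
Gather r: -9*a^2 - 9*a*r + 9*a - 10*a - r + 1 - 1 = -9*a^2 - a + r*(-9*a - 1)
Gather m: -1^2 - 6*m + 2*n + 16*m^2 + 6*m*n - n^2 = 16*m^2 + m*(6*n - 6) - n^2 + 2*n - 1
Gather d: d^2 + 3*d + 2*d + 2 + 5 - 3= d^2 + 5*d + 4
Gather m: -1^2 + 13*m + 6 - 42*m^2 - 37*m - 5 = -42*m^2 - 24*m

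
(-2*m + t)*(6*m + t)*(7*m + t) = -84*m^3 + 16*m^2*t + 11*m*t^2 + t^3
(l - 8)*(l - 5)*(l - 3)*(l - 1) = l^4 - 17*l^3 + 95*l^2 - 199*l + 120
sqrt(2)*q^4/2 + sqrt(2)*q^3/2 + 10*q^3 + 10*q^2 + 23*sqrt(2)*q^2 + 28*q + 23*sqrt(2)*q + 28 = (q + 1)*(q + 2*sqrt(2))*(q + 7*sqrt(2))*(sqrt(2)*q/2 + 1)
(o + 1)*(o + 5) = o^2 + 6*o + 5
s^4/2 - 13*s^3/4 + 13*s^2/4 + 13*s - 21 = (s/2 + 1)*(s - 7/2)*(s - 3)*(s - 2)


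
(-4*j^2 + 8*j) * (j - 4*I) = -4*j^3 + 8*j^2 + 16*I*j^2 - 32*I*j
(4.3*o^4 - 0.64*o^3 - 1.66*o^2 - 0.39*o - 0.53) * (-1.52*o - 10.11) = -6.536*o^5 - 42.5002*o^4 + 8.9936*o^3 + 17.3754*o^2 + 4.7485*o + 5.3583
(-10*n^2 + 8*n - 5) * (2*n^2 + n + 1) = -20*n^4 + 6*n^3 - 12*n^2 + 3*n - 5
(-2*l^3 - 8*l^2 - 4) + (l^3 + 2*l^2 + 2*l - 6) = -l^3 - 6*l^2 + 2*l - 10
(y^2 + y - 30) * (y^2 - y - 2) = y^4 - 33*y^2 + 28*y + 60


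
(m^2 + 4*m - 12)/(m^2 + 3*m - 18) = (m - 2)/(m - 3)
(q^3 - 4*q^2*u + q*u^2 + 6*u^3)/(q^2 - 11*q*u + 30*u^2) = (q^3 - 4*q^2*u + q*u^2 + 6*u^3)/(q^2 - 11*q*u + 30*u^2)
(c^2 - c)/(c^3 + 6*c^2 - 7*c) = 1/(c + 7)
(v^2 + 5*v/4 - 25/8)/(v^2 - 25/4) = (4*v - 5)/(2*(2*v - 5))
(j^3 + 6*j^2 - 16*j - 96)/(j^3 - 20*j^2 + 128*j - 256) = (j^2 + 10*j + 24)/(j^2 - 16*j + 64)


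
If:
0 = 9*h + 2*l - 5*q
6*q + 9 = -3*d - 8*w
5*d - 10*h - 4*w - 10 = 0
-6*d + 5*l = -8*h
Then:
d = -326*w/585 - 17/78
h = -397*w/585 - 173/156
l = 244*w/585 + 59/39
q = -617*w/585 - 217/156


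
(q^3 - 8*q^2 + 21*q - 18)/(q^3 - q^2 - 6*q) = (q^2 - 5*q + 6)/(q*(q + 2))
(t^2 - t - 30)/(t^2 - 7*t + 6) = (t + 5)/(t - 1)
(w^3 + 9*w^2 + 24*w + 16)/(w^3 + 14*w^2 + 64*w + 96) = (w + 1)/(w + 6)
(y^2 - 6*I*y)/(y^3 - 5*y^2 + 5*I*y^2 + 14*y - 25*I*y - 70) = y*(y - 6*I)/(y^3 + 5*y^2*(-1 + I) + y*(14 - 25*I) - 70)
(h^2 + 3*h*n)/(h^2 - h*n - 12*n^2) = h/(h - 4*n)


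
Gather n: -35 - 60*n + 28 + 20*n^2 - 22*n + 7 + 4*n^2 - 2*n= 24*n^2 - 84*n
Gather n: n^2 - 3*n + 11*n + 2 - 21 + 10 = n^2 + 8*n - 9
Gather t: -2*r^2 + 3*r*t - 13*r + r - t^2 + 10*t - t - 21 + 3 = -2*r^2 - 12*r - t^2 + t*(3*r + 9) - 18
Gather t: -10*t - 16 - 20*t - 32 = -30*t - 48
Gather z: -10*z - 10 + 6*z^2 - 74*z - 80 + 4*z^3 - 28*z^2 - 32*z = 4*z^3 - 22*z^2 - 116*z - 90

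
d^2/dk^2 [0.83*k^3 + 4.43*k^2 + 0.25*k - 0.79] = 4.98*k + 8.86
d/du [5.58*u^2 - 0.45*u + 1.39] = 11.16*u - 0.45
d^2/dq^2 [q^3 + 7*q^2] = 6*q + 14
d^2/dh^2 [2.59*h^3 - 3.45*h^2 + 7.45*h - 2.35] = 15.54*h - 6.9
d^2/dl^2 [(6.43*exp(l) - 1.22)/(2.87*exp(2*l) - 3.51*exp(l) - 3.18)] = (52.963267*exp(4*l) + 24.577819*exp(3*l) + 388.97397*exp(2*l) - 131.338704*exp(l) + 78.640128)*exp(l)/(23.639903*exp(6*l) - 86.734557*exp(5*l) + 27.496035*exp(4*l) + 148.962645*exp(3*l) - 30.46599*exp(2*l) - 106.483572*exp(l) - 32.157432)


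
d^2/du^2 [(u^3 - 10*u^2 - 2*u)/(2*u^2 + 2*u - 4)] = 11*(u^3 - 6*u^2 - 4)/(u^6 + 3*u^5 - 3*u^4 - 11*u^3 + 6*u^2 + 12*u - 8)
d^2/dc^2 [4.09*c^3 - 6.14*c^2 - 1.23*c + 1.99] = 24.54*c - 12.28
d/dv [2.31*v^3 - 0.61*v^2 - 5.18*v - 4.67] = 6.93*v^2 - 1.22*v - 5.18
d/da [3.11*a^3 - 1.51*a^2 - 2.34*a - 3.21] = 9.33*a^2 - 3.02*a - 2.34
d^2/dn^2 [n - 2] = 0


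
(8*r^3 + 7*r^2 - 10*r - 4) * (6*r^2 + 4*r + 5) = 48*r^5 + 74*r^4 + 8*r^3 - 29*r^2 - 66*r - 20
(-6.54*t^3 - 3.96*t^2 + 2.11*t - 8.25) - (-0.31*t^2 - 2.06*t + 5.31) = -6.54*t^3 - 3.65*t^2 + 4.17*t - 13.56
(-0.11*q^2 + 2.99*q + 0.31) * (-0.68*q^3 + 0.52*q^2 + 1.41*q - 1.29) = 0.0748*q^5 - 2.0904*q^4 + 1.1889*q^3 + 4.519*q^2 - 3.42*q - 0.3999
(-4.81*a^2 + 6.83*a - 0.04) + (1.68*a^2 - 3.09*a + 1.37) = -3.13*a^2 + 3.74*a + 1.33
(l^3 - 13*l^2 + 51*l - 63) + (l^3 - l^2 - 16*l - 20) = 2*l^3 - 14*l^2 + 35*l - 83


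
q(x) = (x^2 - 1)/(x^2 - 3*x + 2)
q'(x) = 2*x/(x^2 - 3*x + 2) + (3 - 2*x)*(x^2 - 1)/(x^2 - 3*x + 2)^2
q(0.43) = -0.91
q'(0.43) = -1.22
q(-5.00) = 0.57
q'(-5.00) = -0.06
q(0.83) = -1.56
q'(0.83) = -2.19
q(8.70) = 1.45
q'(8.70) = -0.07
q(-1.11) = 0.04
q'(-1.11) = -0.31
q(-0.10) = -0.43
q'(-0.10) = -0.68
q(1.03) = -2.09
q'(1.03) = -3.19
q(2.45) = 7.67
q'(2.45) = -14.81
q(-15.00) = 0.82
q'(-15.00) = -0.01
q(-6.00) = 0.62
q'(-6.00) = -0.05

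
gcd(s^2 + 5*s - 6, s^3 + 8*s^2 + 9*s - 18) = s^2 + 5*s - 6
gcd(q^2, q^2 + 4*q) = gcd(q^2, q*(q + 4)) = q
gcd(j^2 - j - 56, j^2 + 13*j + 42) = j + 7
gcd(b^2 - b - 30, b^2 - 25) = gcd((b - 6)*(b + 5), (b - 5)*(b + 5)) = b + 5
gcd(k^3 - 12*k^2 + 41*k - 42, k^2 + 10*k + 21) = 1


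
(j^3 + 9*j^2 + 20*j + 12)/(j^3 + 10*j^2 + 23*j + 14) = (j + 6)/(j + 7)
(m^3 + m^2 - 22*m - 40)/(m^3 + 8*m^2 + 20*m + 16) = (m - 5)/(m + 2)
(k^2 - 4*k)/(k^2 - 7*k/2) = 2*(k - 4)/(2*k - 7)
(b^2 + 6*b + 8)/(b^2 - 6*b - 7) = (b^2 + 6*b + 8)/(b^2 - 6*b - 7)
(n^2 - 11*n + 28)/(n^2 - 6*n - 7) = (n - 4)/(n + 1)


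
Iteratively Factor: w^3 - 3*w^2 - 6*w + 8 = (w - 1)*(w^2 - 2*w - 8) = (w - 4)*(w - 1)*(w + 2)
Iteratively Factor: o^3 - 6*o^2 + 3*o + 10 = (o + 1)*(o^2 - 7*o + 10) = (o - 5)*(o + 1)*(o - 2)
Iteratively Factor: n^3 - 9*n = (n + 3)*(n^2 - 3*n) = n*(n + 3)*(n - 3)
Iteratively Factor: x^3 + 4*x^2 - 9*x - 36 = (x + 4)*(x^2 - 9) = (x - 3)*(x + 4)*(x + 3)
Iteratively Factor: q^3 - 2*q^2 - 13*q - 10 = (q + 2)*(q^2 - 4*q - 5) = (q + 1)*(q + 2)*(q - 5)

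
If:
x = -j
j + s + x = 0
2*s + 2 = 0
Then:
No Solution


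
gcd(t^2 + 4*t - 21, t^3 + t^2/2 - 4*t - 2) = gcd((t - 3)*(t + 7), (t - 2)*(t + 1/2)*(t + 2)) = 1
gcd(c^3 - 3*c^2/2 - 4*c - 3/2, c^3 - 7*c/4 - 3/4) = c^2 + 3*c/2 + 1/2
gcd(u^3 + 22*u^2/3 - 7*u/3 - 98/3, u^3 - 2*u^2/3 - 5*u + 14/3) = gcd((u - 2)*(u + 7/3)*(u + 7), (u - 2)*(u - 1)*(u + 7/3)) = u^2 + u/3 - 14/3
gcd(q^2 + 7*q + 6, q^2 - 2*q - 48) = q + 6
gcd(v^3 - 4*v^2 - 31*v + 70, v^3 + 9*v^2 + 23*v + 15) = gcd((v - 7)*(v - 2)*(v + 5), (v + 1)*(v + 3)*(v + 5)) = v + 5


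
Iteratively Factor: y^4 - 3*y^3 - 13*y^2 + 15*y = (y + 3)*(y^3 - 6*y^2 + 5*y) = (y - 1)*(y + 3)*(y^2 - 5*y) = y*(y - 1)*(y + 3)*(y - 5)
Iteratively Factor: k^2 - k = (k)*(k - 1)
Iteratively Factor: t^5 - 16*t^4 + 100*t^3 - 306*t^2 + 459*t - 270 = (t - 5)*(t^4 - 11*t^3 + 45*t^2 - 81*t + 54) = (t - 5)*(t - 2)*(t^3 - 9*t^2 + 27*t - 27) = (t - 5)*(t - 3)*(t - 2)*(t^2 - 6*t + 9) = (t - 5)*(t - 3)^2*(t - 2)*(t - 3)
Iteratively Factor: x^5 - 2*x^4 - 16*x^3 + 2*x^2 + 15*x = (x - 5)*(x^4 + 3*x^3 - x^2 - 3*x) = (x - 5)*(x + 3)*(x^3 - x) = (x - 5)*(x + 1)*(x + 3)*(x^2 - x) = x*(x - 5)*(x + 1)*(x + 3)*(x - 1)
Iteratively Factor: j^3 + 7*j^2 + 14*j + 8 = (j + 2)*(j^2 + 5*j + 4) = (j + 2)*(j + 4)*(j + 1)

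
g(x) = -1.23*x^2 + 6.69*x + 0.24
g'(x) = 6.69 - 2.46*x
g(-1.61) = -13.72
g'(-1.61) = 10.65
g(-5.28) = -69.37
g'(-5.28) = 19.68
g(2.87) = 9.31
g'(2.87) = -0.37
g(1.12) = 6.19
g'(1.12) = 3.93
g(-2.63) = -25.86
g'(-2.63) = 13.16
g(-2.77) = -27.73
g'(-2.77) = 13.50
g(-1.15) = -9.08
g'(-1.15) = 9.52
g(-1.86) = -16.46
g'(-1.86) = 11.27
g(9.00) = -39.18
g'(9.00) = -15.45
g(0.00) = 0.24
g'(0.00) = 6.69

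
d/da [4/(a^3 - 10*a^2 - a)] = 4*(-3*a^2 + 20*a + 1)/(a^2*(-a^2 + 10*a + 1)^2)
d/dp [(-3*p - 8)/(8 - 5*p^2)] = (15*p^2 - 10*p*(3*p + 8) - 24)/(5*p^2 - 8)^2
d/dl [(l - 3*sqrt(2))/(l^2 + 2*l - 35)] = (l^2 + 2*l - 2*(l + 1)*(l - 3*sqrt(2)) - 35)/(l^2 + 2*l - 35)^2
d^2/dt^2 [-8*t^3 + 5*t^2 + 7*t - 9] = 10 - 48*t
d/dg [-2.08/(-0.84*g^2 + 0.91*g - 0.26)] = (1.8928 - 3.4944*g)/(0.84*g^2 - 0.91*g + 0.26)^2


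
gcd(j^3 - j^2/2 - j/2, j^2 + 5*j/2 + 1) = j + 1/2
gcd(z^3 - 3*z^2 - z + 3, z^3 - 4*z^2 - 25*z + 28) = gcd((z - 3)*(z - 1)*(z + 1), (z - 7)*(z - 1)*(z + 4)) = z - 1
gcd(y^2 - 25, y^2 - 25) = y^2 - 25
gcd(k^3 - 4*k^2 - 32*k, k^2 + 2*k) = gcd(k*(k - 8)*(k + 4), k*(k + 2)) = k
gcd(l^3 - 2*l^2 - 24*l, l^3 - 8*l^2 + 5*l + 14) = 1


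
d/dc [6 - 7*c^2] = -14*c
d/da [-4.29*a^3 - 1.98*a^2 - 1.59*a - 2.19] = -12.87*a^2 - 3.96*a - 1.59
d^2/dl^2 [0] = 0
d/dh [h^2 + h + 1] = 2*h + 1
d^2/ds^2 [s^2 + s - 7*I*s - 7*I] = 2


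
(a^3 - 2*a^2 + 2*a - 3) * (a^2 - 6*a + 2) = a^5 - 8*a^4 + 16*a^3 - 19*a^2 + 22*a - 6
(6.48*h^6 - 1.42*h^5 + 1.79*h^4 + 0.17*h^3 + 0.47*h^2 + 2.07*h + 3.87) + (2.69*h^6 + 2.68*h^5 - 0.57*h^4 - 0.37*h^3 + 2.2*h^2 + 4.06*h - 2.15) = 9.17*h^6 + 1.26*h^5 + 1.22*h^4 - 0.2*h^3 + 2.67*h^2 + 6.13*h + 1.72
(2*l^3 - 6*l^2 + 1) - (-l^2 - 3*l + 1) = 2*l^3 - 5*l^2 + 3*l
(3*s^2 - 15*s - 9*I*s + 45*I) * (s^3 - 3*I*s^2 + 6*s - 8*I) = 3*s^5 - 15*s^4 - 18*I*s^4 - 9*s^3 + 90*I*s^3 + 45*s^2 - 78*I*s^2 - 72*s + 390*I*s + 360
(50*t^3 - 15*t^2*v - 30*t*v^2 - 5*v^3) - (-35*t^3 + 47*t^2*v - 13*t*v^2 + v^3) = 85*t^3 - 62*t^2*v - 17*t*v^2 - 6*v^3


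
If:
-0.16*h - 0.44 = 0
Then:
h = -2.75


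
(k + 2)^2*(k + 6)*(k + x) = k^4 + k^3*x + 10*k^3 + 10*k^2*x + 28*k^2 + 28*k*x + 24*k + 24*x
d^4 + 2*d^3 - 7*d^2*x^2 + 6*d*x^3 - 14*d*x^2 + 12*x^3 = (d + 2)*(d - 2*x)*(d - x)*(d + 3*x)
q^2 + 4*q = q*(q + 4)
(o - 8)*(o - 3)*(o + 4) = o^3 - 7*o^2 - 20*o + 96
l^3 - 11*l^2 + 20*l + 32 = (l - 8)*(l - 4)*(l + 1)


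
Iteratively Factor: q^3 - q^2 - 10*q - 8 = (q + 1)*(q^2 - 2*q - 8) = (q + 1)*(q + 2)*(q - 4)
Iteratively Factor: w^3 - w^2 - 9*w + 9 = (w + 3)*(w^2 - 4*w + 3) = (w - 1)*(w + 3)*(w - 3)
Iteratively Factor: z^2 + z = (z)*(z + 1)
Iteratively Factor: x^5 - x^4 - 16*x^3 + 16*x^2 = (x - 1)*(x^4 - 16*x^2) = (x - 1)*(x + 4)*(x^3 - 4*x^2) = x*(x - 1)*(x + 4)*(x^2 - 4*x) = x^2*(x - 1)*(x + 4)*(x - 4)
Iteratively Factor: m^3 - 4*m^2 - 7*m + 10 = (m + 2)*(m^2 - 6*m + 5) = (m - 5)*(m + 2)*(m - 1)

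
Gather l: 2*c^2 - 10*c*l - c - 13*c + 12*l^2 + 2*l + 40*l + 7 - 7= 2*c^2 - 14*c + 12*l^2 + l*(42 - 10*c)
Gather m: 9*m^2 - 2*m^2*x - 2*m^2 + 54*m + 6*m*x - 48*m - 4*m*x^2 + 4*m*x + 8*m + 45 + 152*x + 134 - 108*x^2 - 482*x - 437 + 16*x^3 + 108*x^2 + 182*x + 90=m^2*(7 - 2*x) + m*(-4*x^2 + 10*x + 14) + 16*x^3 - 148*x - 168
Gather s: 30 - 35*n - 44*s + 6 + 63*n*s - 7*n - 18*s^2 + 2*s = -42*n - 18*s^2 + s*(63*n - 42) + 36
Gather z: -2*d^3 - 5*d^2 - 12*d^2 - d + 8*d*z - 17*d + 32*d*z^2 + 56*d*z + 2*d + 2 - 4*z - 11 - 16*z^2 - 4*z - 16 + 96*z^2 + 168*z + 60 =-2*d^3 - 17*d^2 - 16*d + z^2*(32*d + 80) + z*(64*d + 160) + 35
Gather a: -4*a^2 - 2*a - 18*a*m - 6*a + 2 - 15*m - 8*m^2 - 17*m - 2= -4*a^2 + a*(-18*m - 8) - 8*m^2 - 32*m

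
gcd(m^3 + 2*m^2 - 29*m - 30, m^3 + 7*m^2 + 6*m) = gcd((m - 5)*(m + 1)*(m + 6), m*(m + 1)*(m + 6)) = m^2 + 7*m + 6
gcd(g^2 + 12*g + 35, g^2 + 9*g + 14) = g + 7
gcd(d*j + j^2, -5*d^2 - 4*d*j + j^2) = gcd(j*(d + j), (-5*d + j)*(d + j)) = d + j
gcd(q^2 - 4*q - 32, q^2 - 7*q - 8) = q - 8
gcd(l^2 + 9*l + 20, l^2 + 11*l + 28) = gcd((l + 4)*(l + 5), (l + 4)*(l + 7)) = l + 4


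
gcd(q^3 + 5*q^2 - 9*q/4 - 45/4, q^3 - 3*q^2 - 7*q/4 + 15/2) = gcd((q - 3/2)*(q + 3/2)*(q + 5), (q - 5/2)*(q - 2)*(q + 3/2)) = q + 3/2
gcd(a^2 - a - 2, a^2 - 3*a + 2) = a - 2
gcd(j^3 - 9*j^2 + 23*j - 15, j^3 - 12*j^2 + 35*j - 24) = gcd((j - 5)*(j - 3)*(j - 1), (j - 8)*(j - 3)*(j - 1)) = j^2 - 4*j + 3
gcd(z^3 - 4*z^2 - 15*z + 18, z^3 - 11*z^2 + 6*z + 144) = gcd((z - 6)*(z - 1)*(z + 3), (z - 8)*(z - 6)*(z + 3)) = z^2 - 3*z - 18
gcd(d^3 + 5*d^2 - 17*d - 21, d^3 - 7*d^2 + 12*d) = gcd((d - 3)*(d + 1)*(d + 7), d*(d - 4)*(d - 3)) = d - 3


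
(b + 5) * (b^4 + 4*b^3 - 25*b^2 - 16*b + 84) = b^5 + 9*b^4 - 5*b^3 - 141*b^2 + 4*b + 420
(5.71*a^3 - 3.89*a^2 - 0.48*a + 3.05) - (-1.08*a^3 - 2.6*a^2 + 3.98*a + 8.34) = 6.79*a^3 - 1.29*a^2 - 4.46*a - 5.29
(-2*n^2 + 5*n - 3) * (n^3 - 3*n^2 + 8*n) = -2*n^5 + 11*n^4 - 34*n^3 + 49*n^2 - 24*n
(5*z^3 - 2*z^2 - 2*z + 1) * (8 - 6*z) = -30*z^4 + 52*z^3 - 4*z^2 - 22*z + 8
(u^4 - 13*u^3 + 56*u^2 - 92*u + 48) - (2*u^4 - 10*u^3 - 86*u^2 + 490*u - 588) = -u^4 - 3*u^3 + 142*u^2 - 582*u + 636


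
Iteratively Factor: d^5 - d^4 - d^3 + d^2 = (d - 1)*(d^4 - d^2) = d*(d - 1)*(d^3 - d) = d*(d - 1)*(d + 1)*(d^2 - d) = d*(d - 1)^2*(d + 1)*(d)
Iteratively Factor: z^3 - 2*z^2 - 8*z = (z + 2)*(z^2 - 4*z) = z*(z + 2)*(z - 4)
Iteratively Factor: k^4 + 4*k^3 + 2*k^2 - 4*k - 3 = (k + 1)*(k^3 + 3*k^2 - k - 3) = (k + 1)*(k + 3)*(k^2 - 1) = (k + 1)^2*(k + 3)*(k - 1)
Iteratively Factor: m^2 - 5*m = (m)*(m - 5)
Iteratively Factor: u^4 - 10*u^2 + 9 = (u + 1)*(u^3 - u^2 - 9*u + 9) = (u - 3)*(u + 1)*(u^2 + 2*u - 3) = (u - 3)*(u + 1)*(u + 3)*(u - 1)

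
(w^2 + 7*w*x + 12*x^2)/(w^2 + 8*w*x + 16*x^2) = (w + 3*x)/(w + 4*x)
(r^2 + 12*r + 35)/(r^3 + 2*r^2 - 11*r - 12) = (r^2 + 12*r + 35)/(r^3 + 2*r^2 - 11*r - 12)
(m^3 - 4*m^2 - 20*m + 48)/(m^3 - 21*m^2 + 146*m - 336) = (m^2 + 2*m - 8)/(m^2 - 15*m + 56)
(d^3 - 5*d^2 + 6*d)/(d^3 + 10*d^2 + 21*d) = (d^2 - 5*d + 6)/(d^2 + 10*d + 21)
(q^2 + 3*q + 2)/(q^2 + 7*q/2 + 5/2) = 2*(q + 2)/(2*q + 5)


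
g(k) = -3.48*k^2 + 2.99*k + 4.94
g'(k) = 2.99 - 6.96*k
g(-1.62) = -9.04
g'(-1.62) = 14.27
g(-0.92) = -0.76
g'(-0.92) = 9.39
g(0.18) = 5.37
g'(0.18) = 1.74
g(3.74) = -32.55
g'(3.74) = -23.04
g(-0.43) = 3.01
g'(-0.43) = 5.98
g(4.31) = -46.82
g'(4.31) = -27.01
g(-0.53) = 2.38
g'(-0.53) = 6.68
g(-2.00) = -14.96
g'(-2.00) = 16.91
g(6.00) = -102.40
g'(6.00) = -38.77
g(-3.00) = -35.35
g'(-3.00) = 23.87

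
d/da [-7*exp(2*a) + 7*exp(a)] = (7 - 14*exp(a))*exp(a)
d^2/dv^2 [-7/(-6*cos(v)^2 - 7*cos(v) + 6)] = 7*(-144*sin(v)^4 + 265*sin(v)^2 + 231*cos(v)/2 - 63*cos(3*v)/2 + 49)/(-6*sin(v)^2 + 7*cos(v))^3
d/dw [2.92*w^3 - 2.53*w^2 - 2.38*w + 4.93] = 8.76*w^2 - 5.06*w - 2.38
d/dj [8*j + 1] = 8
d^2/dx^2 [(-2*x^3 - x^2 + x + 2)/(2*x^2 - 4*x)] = (-9*x^3 + 6*x^2 - 12*x + 8)/(x^3*(x^3 - 6*x^2 + 12*x - 8))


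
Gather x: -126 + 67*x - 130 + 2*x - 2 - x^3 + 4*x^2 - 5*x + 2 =-x^3 + 4*x^2 + 64*x - 256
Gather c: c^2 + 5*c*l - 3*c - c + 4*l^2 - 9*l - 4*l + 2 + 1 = c^2 + c*(5*l - 4) + 4*l^2 - 13*l + 3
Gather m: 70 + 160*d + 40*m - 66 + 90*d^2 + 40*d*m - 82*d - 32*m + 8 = 90*d^2 + 78*d + m*(40*d + 8) + 12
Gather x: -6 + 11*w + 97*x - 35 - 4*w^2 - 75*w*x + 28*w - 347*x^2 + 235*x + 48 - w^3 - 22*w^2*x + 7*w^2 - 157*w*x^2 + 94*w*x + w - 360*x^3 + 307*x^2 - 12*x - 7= -w^3 + 3*w^2 + 40*w - 360*x^3 + x^2*(-157*w - 40) + x*(-22*w^2 + 19*w + 320)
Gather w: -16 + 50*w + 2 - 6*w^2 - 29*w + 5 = -6*w^2 + 21*w - 9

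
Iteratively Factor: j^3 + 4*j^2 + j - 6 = (j + 3)*(j^2 + j - 2) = (j - 1)*(j + 3)*(j + 2)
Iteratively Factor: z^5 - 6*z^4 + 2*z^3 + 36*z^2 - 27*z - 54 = (z + 1)*(z^4 - 7*z^3 + 9*z^2 + 27*z - 54) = (z + 1)*(z + 2)*(z^3 - 9*z^2 + 27*z - 27) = (z - 3)*(z + 1)*(z + 2)*(z^2 - 6*z + 9) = (z - 3)^2*(z + 1)*(z + 2)*(z - 3)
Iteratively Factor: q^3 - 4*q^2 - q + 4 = (q - 1)*(q^2 - 3*q - 4) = (q - 1)*(q + 1)*(q - 4)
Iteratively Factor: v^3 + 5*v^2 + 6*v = (v + 3)*(v^2 + 2*v) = v*(v + 3)*(v + 2)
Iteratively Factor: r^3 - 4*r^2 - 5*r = (r - 5)*(r^2 + r) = r*(r - 5)*(r + 1)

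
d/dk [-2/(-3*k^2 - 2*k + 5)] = 4*(-3*k - 1)/(3*k^2 + 2*k - 5)^2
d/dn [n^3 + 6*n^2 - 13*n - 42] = 3*n^2 + 12*n - 13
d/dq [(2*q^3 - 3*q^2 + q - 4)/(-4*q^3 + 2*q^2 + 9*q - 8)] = (-8*q^4 + 44*q^3 - 125*q^2 + 64*q + 28)/(16*q^6 - 16*q^5 - 68*q^4 + 100*q^3 + 49*q^2 - 144*q + 64)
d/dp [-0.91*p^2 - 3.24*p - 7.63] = -1.82*p - 3.24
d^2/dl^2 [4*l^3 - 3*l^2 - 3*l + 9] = 24*l - 6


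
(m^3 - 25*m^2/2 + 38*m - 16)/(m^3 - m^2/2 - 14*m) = (2*m^2 - 17*m + 8)/(m*(2*m + 7))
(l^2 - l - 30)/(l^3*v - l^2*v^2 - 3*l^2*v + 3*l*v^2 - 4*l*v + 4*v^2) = (l^2 - l - 30)/(v*(l^3 - l^2*v - 3*l^2 + 3*l*v - 4*l + 4*v))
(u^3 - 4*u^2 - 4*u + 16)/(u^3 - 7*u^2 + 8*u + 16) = (u^2 - 4)/(u^2 - 3*u - 4)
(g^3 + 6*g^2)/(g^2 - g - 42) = g^2/(g - 7)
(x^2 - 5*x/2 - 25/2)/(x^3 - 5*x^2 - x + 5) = (x + 5/2)/(x^2 - 1)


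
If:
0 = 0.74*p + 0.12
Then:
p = -0.16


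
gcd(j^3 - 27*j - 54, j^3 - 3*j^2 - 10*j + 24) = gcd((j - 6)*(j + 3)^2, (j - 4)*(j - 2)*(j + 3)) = j + 3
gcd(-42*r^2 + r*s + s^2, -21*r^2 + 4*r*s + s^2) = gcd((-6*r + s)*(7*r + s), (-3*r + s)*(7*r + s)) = 7*r + s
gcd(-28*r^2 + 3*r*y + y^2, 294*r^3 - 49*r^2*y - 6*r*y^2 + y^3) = 7*r + y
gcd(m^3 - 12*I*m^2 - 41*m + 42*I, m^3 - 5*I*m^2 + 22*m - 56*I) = m^2 - 9*I*m - 14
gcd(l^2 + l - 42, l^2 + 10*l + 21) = l + 7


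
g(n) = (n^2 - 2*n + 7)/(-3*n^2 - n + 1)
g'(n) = (2*n - 2)/(-3*n^2 - n + 1) + (6*n + 1)*(n^2 - 2*n + 7)/(-3*n^2 - n + 1)^2 = (-7*n^2 + 44*n + 5)/(9*n^4 + 6*n^3 - 5*n^2 - 2*n + 1)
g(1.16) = -1.44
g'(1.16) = 2.65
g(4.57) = -0.28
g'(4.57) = 0.01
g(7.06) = -0.27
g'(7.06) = -0.00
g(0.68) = -5.72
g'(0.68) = 27.82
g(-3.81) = -0.75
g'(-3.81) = -0.18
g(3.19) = -0.33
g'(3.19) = 0.07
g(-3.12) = -0.92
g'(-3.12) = -0.32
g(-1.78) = -2.04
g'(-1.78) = -2.11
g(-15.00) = -0.40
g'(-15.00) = -0.00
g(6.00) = -0.27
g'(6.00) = 0.00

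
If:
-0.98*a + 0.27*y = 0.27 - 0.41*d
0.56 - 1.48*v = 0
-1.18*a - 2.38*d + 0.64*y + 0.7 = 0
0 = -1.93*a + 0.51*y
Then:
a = 0.58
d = 0.60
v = 0.38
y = 2.21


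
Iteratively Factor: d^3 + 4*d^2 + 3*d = (d + 3)*(d^2 + d) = (d + 1)*(d + 3)*(d)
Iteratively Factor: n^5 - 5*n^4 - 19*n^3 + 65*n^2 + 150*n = (n)*(n^4 - 5*n^3 - 19*n^2 + 65*n + 150) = n*(n - 5)*(n^3 - 19*n - 30) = n*(n - 5)*(n + 2)*(n^2 - 2*n - 15) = n*(n - 5)*(n + 2)*(n + 3)*(n - 5)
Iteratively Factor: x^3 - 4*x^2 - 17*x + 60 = (x + 4)*(x^2 - 8*x + 15) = (x - 5)*(x + 4)*(x - 3)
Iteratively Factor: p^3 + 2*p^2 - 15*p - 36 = (p + 3)*(p^2 - p - 12) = (p - 4)*(p + 3)*(p + 3)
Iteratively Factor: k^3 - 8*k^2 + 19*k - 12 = (k - 3)*(k^2 - 5*k + 4) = (k - 4)*(k - 3)*(k - 1)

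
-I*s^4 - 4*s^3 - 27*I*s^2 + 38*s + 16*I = (s - 8*I)*(s + I)*(s + 2*I)*(-I*s + 1)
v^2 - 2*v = v*(v - 2)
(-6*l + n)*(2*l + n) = -12*l^2 - 4*l*n + n^2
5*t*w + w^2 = w*(5*t + w)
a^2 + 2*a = a*(a + 2)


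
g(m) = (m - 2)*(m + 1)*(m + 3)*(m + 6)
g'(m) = (m - 2)*(m + 1)*(m + 3) + (m - 2)*(m + 1)*(m + 6) + (m - 2)*(m + 3)*(m + 6) + (m + 1)*(m + 3)*(m + 6) = 4*m^3 + 24*m^2 + 14*m - 36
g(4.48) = 1065.36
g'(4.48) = 868.07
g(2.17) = 22.76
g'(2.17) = 148.27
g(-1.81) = 15.39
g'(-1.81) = -6.43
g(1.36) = -48.47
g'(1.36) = 37.49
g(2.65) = 115.95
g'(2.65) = 244.08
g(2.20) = 27.29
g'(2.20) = 153.55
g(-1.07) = 2.04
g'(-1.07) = -28.40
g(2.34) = 50.57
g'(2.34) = 179.43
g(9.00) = 12600.00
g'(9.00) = 4950.00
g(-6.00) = 0.00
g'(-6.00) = -120.00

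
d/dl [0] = 0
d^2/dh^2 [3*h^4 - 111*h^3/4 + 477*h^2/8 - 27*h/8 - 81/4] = 36*h^2 - 333*h/2 + 477/4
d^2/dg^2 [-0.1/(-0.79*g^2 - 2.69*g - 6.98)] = (-0.12482*g^2 - 0.42502*g + 0.1*(1.58*g + 2.69)*(3.16*g + 5.38) - 1.10284)/(0.79*g^2 + 2.69*g + 6.98)^3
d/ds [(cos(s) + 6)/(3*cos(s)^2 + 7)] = (-3*sin(s)^2 + 36*cos(s) - 4)*sin(s)/(3*cos(s)^2 + 7)^2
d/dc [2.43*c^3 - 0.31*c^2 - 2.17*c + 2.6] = 7.29*c^2 - 0.62*c - 2.17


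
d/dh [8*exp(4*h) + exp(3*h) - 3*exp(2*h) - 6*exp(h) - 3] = (32*exp(3*h) + 3*exp(2*h) - 6*exp(h) - 6)*exp(h)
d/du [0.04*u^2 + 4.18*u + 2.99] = 0.08*u + 4.18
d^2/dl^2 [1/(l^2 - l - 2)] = 2*(l^2 - l - (2*l - 1)^2 - 2)/(-l^2 + l + 2)^3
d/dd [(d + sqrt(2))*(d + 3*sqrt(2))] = 2*d + 4*sqrt(2)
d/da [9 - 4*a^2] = -8*a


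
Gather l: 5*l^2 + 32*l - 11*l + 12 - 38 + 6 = 5*l^2 + 21*l - 20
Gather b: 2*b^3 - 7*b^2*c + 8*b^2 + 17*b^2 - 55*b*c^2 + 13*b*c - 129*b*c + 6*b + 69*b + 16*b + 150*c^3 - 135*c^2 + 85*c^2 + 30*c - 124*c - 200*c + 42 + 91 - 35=2*b^3 + b^2*(25 - 7*c) + b*(-55*c^2 - 116*c + 91) + 150*c^3 - 50*c^2 - 294*c + 98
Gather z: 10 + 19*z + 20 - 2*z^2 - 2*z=-2*z^2 + 17*z + 30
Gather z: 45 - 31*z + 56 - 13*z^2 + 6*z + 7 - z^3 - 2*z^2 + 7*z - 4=-z^3 - 15*z^2 - 18*z + 104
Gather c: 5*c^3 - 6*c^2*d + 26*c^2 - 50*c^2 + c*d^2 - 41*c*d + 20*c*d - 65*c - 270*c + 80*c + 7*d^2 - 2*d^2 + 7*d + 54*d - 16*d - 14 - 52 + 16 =5*c^3 + c^2*(-6*d - 24) + c*(d^2 - 21*d - 255) + 5*d^2 + 45*d - 50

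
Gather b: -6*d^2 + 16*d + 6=-6*d^2 + 16*d + 6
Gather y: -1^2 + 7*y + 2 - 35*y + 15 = 16 - 28*y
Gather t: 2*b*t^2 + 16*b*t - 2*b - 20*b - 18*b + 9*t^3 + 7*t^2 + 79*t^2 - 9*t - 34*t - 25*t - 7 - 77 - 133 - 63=-40*b + 9*t^3 + t^2*(2*b + 86) + t*(16*b - 68) - 280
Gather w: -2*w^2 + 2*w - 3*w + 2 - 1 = -2*w^2 - w + 1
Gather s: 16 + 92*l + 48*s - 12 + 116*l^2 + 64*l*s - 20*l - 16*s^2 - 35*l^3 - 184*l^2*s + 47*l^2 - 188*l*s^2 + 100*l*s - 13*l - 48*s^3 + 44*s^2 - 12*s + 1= -35*l^3 + 163*l^2 + 59*l - 48*s^3 + s^2*(28 - 188*l) + s*(-184*l^2 + 164*l + 36) + 5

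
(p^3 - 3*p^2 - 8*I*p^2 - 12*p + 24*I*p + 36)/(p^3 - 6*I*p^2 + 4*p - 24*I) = (p - 3)/(p + 2*I)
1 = 1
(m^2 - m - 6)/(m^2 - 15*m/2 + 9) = 2*(m^2 - m - 6)/(2*m^2 - 15*m + 18)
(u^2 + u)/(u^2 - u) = (u + 1)/(u - 1)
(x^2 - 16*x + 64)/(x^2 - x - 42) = (-x^2 + 16*x - 64)/(-x^2 + x + 42)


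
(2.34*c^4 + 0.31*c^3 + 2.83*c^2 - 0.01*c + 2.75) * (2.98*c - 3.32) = 6.9732*c^5 - 6.845*c^4 + 7.4042*c^3 - 9.4254*c^2 + 8.2282*c - 9.13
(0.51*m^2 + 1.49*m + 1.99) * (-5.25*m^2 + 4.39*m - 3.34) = -2.6775*m^4 - 5.5836*m^3 - 5.6098*m^2 + 3.7595*m - 6.6466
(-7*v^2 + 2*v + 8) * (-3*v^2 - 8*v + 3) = 21*v^4 + 50*v^3 - 61*v^2 - 58*v + 24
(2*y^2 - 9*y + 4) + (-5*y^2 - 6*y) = -3*y^2 - 15*y + 4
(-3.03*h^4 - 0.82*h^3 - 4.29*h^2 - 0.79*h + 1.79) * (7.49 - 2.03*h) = 6.1509*h^5 - 21.0301*h^4 + 2.5669*h^3 - 30.5284*h^2 - 9.5508*h + 13.4071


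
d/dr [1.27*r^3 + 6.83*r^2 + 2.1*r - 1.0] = 3.81*r^2 + 13.66*r + 2.1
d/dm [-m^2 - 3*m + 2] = -2*m - 3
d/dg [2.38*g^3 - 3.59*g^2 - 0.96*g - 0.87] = 7.14*g^2 - 7.18*g - 0.96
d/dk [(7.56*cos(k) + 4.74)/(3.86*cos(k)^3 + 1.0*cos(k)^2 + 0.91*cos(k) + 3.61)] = (58.3632*cos(k)^3 + 62.4492*cos(k)^2 + 9.48*cos(k) - 22.9782)*sin(k)/(14.8996*cos(k)^6 + 7.72*cos(k)^5 + 8.0252*cos(k)^4 + 29.6892*cos(k)^3 + 8.0481*cos(k)^2 + 6.5702*cos(k) + 13.0321)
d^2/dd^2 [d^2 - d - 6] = 2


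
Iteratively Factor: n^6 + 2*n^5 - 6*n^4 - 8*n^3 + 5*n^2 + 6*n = (n + 1)*(n^5 + n^4 - 7*n^3 - n^2 + 6*n) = (n - 2)*(n + 1)*(n^4 + 3*n^3 - n^2 - 3*n) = (n - 2)*(n + 1)^2*(n^3 + 2*n^2 - 3*n) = (n - 2)*(n + 1)^2*(n + 3)*(n^2 - n) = n*(n - 2)*(n + 1)^2*(n + 3)*(n - 1)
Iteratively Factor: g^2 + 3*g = (g + 3)*(g)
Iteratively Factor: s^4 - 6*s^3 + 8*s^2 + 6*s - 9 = (s - 3)*(s^3 - 3*s^2 - s + 3) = (s - 3)*(s + 1)*(s^2 - 4*s + 3) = (s - 3)*(s - 1)*(s + 1)*(s - 3)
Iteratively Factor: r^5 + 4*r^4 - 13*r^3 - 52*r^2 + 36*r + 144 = (r + 4)*(r^4 - 13*r^2 + 36) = (r + 3)*(r + 4)*(r^3 - 3*r^2 - 4*r + 12) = (r - 2)*(r + 3)*(r + 4)*(r^2 - r - 6) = (r - 2)*(r + 2)*(r + 3)*(r + 4)*(r - 3)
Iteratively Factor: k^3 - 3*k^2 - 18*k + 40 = (k - 5)*(k^2 + 2*k - 8) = (k - 5)*(k + 4)*(k - 2)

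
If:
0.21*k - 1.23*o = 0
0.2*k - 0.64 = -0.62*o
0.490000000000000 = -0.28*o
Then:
No Solution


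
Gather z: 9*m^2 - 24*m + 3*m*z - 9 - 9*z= 9*m^2 - 24*m + z*(3*m - 9) - 9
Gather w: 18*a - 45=18*a - 45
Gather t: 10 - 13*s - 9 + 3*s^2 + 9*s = 3*s^2 - 4*s + 1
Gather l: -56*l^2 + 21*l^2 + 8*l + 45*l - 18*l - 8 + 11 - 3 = -35*l^2 + 35*l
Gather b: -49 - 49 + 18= -80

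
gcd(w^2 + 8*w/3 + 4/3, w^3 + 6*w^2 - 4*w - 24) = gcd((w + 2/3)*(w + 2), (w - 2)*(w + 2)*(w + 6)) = w + 2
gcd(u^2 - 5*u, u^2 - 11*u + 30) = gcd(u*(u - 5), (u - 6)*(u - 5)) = u - 5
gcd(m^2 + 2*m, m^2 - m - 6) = m + 2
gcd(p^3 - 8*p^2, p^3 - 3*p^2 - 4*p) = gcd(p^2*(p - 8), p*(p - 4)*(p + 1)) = p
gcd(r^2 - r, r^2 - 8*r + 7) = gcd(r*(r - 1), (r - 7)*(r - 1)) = r - 1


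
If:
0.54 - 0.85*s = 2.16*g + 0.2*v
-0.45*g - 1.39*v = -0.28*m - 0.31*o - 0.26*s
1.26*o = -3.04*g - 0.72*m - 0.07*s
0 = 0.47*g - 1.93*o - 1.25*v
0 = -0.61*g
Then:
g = 0.00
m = 0.07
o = -0.07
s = 0.61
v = 0.11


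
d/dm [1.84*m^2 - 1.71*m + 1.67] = 3.68*m - 1.71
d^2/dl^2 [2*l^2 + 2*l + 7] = 4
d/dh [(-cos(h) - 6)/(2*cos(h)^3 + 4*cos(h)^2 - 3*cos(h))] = -2*(51*cos(h)/2 + 10*cos(2*h) + cos(3*h)/2 + 1)*sin(h)/((4*cos(h) + cos(2*h) - 2)^2*cos(h)^2)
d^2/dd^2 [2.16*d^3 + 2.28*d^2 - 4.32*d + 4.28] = 12.96*d + 4.56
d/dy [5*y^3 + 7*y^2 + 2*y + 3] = 15*y^2 + 14*y + 2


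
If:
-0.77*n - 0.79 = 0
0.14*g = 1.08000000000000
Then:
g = 7.71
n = -1.03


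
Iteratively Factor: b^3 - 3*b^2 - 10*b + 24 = (b - 2)*(b^2 - b - 12) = (b - 4)*(b - 2)*(b + 3)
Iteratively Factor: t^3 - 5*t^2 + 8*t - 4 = (t - 2)*(t^2 - 3*t + 2) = (t - 2)*(t - 1)*(t - 2)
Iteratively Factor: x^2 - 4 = (x + 2)*(x - 2)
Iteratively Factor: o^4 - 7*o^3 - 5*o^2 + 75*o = (o)*(o^3 - 7*o^2 - 5*o + 75) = o*(o + 3)*(o^2 - 10*o + 25) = o*(o - 5)*(o + 3)*(o - 5)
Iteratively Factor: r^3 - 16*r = (r - 4)*(r^2 + 4*r) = r*(r - 4)*(r + 4)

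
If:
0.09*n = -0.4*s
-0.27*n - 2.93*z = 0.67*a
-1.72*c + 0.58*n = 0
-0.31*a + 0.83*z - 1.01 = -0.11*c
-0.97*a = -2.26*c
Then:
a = -1.84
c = -0.79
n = -2.34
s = 0.53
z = 0.64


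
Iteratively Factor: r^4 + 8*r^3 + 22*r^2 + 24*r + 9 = (r + 1)*(r^3 + 7*r^2 + 15*r + 9) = (r + 1)*(r + 3)*(r^2 + 4*r + 3) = (r + 1)^2*(r + 3)*(r + 3)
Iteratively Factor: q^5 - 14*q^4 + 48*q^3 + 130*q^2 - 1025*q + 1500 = (q + 4)*(q^4 - 18*q^3 + 120*q^2 - 350*q + 375) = (q - 5)*(q + 4)*(q^3 - 13*q^2 + 55*q - 75) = (q - 5)^2*(q + 4)*(q^2 - 8*q + 15) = (q - 5)^3*(q + 4)*(q - 3)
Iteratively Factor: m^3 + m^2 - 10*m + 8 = (m - 2)*(m^2 + 3*m - 4) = (m - 2)*(m + 4)*(m - 1)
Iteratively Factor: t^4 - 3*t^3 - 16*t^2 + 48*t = (t)*(t^3 - 3*t^2 - 16*t + 48) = t*(t - 4)*(t^2 + t - 12) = t*(t - 4)*(t + 4)*(t - 3)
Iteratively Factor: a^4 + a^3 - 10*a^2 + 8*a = (a - 1)*(a^3 + 2*a^2 - 8*a) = a*(a - 1)*(a^2 + 2*a - 8) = a*(a - 2)*(a - 1)*(a + 4)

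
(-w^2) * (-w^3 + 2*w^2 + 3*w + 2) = w^5 - 2*w^4 - 3*w^3 - 2*w^2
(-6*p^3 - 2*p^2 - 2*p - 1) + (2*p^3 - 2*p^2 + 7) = -4*p^3 - 4*p^2 - 2*p + 6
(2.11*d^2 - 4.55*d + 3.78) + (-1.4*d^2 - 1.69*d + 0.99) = 0.71*d^2 - 6.24*d + 4.77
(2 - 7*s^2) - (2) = -7*s^2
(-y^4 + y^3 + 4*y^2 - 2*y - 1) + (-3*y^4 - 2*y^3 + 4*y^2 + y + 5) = -4*y^4 - y^3 + 8*y^2 - y + 4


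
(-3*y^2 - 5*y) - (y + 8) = -3*y^2 - 6*y - 8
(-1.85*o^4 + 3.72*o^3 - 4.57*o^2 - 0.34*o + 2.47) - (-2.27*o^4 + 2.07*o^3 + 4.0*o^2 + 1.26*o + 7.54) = 0.42*o^4 + 1.65*o^3 - 8.57*o^2 - 1.6*o - 5.07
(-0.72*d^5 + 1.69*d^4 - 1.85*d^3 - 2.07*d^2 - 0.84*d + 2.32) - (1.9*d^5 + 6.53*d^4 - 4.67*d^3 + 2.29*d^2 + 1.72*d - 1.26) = -2.62*d^5 - 4.84*d^4 + 2.82*d^3 - 4.36*d^2 - 2.56*d + 3.58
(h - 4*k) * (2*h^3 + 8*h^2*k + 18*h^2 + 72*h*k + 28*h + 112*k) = 2*h^4 + 18*h^3 - 32*h^2*k^2 + 28*h^2 - 288*h*k^2 - 448*k^2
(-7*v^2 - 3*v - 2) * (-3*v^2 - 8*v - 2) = 21*v^4 + 65*v^3 + 44*v^2 + 22*v + 4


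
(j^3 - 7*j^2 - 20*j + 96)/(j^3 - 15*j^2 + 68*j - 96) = (j + 4)/(j - 4)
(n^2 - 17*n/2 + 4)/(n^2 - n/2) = (n - 8)/n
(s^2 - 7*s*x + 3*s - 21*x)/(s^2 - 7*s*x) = (s + 3)/s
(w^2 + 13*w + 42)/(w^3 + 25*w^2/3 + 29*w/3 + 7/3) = 3*(w + 6)/(3*w^2 + 4*w + 1)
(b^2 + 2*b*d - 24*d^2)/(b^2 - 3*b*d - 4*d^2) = (b + 6*d)/(b + d)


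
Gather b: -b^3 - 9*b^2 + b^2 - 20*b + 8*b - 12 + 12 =-b^3 - 8*b^2 - 12*b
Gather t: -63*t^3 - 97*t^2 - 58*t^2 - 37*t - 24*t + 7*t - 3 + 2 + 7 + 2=-63*t^3 - 155*t^2 - 54*t + 8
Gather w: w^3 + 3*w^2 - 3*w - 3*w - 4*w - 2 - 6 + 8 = w^3 + 3*w^2 - 10*w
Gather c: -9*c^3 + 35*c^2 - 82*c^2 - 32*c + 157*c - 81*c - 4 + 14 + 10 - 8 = -9*c^3 - 47*c^2 + 44*c + 12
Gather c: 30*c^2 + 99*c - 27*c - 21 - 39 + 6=30*c^2 + 72*c - 54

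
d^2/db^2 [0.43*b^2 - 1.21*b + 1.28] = 0.860000000000000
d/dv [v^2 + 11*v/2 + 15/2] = 2*v + 11/2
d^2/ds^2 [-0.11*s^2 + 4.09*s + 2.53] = -0.220000000000000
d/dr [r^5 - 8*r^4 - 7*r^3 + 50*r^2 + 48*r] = 5*r^4 - 32*r^3 - 21*r^2 + 100*r + 48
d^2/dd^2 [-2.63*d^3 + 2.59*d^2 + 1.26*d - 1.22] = 5.18 - 15.78*d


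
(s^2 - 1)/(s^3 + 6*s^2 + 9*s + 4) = (s - 1)/(s^2 + 5*s + 4)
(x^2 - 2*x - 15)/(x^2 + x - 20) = (x^2 - 2*x - 15)/(x^2 + x - 20)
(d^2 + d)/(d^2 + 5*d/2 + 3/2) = 2*d/(2*d + 3)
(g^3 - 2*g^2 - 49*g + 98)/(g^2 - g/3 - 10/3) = 3*(g^2 - 49)/(3*g + 5)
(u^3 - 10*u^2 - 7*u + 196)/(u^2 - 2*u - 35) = (u^2 - 3*u - 28)/(u + 5)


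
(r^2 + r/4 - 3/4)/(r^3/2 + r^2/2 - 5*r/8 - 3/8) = 2*(4*r^2 + r - 3)/(4*r^3 + 4*r^2 - 5*r - 3)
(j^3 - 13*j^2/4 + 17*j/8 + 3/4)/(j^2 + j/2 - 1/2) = (8*j^3 - 26*j^2 + 17*j + 6)/(4*(2*j^2 + j - 1))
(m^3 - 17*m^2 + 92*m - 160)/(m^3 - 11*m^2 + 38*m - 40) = (m - 8)/(m - 2)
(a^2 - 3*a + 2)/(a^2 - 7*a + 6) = (a - 2)/(a - 6)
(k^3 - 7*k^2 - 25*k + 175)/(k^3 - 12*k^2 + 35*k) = (k + 5)/k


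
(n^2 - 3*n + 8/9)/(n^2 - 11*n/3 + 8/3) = (n - 1/3)/(n - 1)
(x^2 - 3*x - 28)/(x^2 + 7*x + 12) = (x - 7)/(x + 3)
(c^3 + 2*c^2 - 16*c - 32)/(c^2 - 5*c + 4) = (c^2 + 6*c + 8)/(c - 1)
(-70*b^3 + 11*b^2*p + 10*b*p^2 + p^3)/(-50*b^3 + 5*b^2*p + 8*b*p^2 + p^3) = (7*b + p)/(5*b + p)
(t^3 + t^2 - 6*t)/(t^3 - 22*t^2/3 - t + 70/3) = 3*t*(t + 3)/(3*t^2 - 16*t - 35)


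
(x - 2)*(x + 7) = x^2 + 5*x - 14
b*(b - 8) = b^2 - 8*b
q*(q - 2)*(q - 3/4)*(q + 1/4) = q^4 - 5*q^3/2 + 13*q^2/16 + 3*q/8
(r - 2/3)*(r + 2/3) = r^2 - 4/9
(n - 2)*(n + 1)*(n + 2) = n^3 + n^2 - 4*n - 4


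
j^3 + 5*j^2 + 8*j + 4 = (j + 1)*(j + 2)^2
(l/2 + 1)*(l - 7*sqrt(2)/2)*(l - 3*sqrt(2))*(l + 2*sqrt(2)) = l^4/2 - 9*sqrt(2)*l^3/4 + l^3 - 9*sqrt(2)*l^2/2 - 5*l^2/2 - 5*l + 21*sqrt(2)*l + 42*sqrt(2)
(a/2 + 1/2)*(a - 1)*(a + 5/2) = a^3/2 + 5*a^2/4 - a/2 - 5/4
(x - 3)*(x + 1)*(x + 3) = x^3 + x^2 - 9*x - 9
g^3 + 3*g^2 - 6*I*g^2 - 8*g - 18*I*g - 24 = (g + 3)*(g - 4*I)*(g - 2*I)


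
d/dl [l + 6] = 1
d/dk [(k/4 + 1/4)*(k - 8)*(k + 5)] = 3*k^2/4 - k - 43/4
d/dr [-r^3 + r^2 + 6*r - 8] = -3*r^2 + 2*r + 6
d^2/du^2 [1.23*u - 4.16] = 0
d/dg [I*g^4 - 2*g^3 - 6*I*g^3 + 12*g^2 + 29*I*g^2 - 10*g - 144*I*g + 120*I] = 4*I*g^3 + g^2*(-6 - 18*I) + g*(24 + 58*I) - 10 - 144*I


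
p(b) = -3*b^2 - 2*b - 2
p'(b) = -6*b - 2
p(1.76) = -14.81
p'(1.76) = -12.56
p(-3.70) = -35.67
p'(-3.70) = 20.20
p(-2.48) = -15.49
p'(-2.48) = 12.88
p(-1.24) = -4.13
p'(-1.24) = 5.44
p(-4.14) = -45.14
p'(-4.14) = 22.84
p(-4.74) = -59.92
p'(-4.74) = 26.44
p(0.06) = -2.13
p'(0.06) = -2.36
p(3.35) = -42.37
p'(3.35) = -22.10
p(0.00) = -2.00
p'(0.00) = -2.00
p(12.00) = -458.00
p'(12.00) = -74.00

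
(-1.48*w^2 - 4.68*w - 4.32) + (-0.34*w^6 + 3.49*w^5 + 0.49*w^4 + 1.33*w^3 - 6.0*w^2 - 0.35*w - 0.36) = -0.34*w^6 + 3.49*w^5 + 0.49*w^4 + 1.33*w^3 - 7.48*w^2 - 5.03*w - 4.68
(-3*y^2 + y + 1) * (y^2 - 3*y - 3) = -3*y^4 + 10*y^3 + 7*y^2 - 6*y - 3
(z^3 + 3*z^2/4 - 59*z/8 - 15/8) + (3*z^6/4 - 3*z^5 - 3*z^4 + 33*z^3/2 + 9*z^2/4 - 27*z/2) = 3*z^6/4 - 3*z^5 - 3*z^4 + 35*z^3/2 + 3*z^2 - 167*z/8 - 15/8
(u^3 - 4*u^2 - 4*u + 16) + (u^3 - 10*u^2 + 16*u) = 2*u^3 - 14*u^2 + 12*u + 16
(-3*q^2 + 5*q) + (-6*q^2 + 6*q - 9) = -9*q^2 + 11*q - 9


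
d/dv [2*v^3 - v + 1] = 6*v^2 - 1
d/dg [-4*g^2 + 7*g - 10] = 7 - 8*g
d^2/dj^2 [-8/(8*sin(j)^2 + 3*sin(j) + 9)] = 8*(256*sin(j)^4 + 72*sin(j)^3 - 663*sin(j)^2 - 171*sin(j) + 126)/(8*sin(j)^2 + 3*sin(j) + 9)^3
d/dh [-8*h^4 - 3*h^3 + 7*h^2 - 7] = h*(-32*h^2 - 9*h + 14)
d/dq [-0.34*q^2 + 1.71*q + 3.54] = 1.71 - 0.68*q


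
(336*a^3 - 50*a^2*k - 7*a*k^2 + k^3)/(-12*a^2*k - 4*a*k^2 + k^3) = (-56*a^2 - a*k + k^2)/(k*(2*a + k))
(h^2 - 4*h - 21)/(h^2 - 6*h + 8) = (h^2 - 4*h - 21)/(h^2 - 6*h + 8)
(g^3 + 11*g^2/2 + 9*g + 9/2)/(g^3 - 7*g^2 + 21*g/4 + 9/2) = 2*(2*g^3 + 11*g^2 + 18*g + 9)/(4*g^3 - 28*g^2 + 21*g + 18)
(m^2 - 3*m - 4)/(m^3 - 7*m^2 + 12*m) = (m + 1)/(m*(m - 3))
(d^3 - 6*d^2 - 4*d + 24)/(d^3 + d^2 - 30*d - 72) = (d^2 - 4)/(d^2 + 7*d + 12)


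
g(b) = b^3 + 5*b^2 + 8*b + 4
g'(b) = 3*b^2 + 10*b + 8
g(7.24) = 703.51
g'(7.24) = 237.65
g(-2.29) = -0.11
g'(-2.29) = 0.83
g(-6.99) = -149.15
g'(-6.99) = 84.68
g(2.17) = 55.12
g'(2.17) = 43.83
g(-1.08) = -0.07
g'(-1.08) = 0.70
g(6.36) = 514.39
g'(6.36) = 192.95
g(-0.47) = 1.24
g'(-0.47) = 3.96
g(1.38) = 27.19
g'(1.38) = 27.51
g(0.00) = 4.00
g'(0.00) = 8.00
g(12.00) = 2548.00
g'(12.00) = 560.00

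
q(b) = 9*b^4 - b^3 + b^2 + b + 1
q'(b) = 36*b^3 - 3*b^2 + 2*b + 1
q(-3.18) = 960.44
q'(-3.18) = -1193.36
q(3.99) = 2238.44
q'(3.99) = 2247.98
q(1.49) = 45.76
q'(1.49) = 116.41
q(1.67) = 70.80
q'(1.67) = 163.64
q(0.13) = 1.15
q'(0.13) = 1.29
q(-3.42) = 1280.53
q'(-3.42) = -1480.99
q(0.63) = 3.19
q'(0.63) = 10.07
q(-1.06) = 13.62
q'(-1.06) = -47.37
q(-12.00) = 188485.00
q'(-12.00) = -62663.00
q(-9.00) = 59851.00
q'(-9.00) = -26504.00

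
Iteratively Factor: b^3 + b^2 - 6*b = (b - 2)*(b^2 + 3*b) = (b - 2)*(b + 3)*(b)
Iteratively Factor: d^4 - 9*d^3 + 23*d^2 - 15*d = (d)*(d^3 - 9*d^2 + 23*d - 15) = d*(d - 5)*(d^2 - 4*d + 3) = d*(d - 5)*(d - 3)*(d - 1)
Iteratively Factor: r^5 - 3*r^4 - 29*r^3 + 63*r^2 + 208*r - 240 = (r + 3)*(r^4 - 6*r^3 - 11*r^2 + 96*r - 80) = (r - 1)*(r + 3)*(r^3 - 5*r^2 - 16*r + 80) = (r - 5)*(r - 1)*(r + 3)*(r^2 - 16) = (r - 5)*(r - 4)*(r - 1)*(r + 3)*(r + 4)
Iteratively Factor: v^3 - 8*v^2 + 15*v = (v - 5)*(v^2 - 3*v) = v*(v - 5)*(v - 3)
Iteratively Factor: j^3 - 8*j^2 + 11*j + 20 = (j - 5)*(j^2 - 3*j - 4) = (j - 5)*(j + 1)*(j - 4)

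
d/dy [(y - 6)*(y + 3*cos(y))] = y + (6 - y)*(3*sin(y) - 1) + 3*cos(y)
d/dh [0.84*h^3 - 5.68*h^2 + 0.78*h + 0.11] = 2.52*h^2 - 11.36*h + 0.78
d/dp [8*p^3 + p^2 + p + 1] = 24*p^2 + 2*p + 1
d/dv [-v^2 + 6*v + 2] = 6 - 2*v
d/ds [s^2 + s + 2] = 2*s + 1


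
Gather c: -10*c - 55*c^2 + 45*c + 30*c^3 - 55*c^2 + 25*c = 30*c^3 - 110*c^2 + 60*c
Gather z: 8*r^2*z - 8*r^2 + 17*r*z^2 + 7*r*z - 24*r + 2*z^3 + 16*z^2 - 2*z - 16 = -8*r^2 - 24*r + 2*z^3 + z^2*(17*r + 16) + z*(8*r^2 + 7*r - 2) - 16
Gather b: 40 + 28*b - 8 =28*b + 32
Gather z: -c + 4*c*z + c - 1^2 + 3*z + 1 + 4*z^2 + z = 4*z^2 + z*(4*c + 4)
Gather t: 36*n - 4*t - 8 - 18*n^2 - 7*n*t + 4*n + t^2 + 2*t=-18*n^2 + 40*n + t^2 + t*(-7*n - 2) - 8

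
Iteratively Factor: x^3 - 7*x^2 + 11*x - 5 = (x - 1)*(x^2 - 6*x + 5) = (x - 1)^2*(x - 5)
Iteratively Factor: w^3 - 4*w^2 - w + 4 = (w - 4)*(w^2 - 1) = (w - 4)*(w - 1)*(w + 1)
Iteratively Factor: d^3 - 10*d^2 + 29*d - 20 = (d - 4)*(d^2 - 6*d + 5) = (d - 4)*(d - 1)*(d - 5)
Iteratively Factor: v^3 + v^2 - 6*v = (v)*(v^2 + v - 6) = v*(v + 3)*(v - 2)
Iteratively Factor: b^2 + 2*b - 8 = (b + 4)*(b - 2)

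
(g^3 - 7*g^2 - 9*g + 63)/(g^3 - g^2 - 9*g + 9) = (g - 7)/(g - 1)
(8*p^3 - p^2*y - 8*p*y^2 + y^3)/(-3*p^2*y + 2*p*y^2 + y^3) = (-8*p^2 - 7*p*y + y^2)/(y*(3*p + y))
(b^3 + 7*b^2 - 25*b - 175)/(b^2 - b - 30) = (b^2 + 2*b - 35)/(b - 6)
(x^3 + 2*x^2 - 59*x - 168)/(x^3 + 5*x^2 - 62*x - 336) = (x + 3)/(x + 6)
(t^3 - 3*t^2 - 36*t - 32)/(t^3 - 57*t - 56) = (t + 4)/(t + 7)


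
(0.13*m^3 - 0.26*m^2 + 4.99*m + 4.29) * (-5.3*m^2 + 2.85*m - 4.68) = -0.689*m^5 + 1.7485*m^4 - 27.7964*m^3 - 7.2987*m^2 - 11.1267*m - 20.0772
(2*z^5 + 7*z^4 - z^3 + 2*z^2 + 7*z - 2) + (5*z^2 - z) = 2*z^5 + 7*z^4 - z^3 + 7*z^2 + 6*z - 2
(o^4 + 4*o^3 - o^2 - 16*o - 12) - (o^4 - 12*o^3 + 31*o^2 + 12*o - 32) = 16*o^3 - 32*o^2 - 28*o + 20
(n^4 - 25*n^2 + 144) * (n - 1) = n^5 - n^4 - 25*n^3 + 25*n^2 + 144*n - 144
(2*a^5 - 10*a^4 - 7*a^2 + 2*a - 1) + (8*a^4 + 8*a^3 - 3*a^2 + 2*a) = 2*a^5 - 2*a^4 + 8*a^3 - 10*a^2 + 4*a - 1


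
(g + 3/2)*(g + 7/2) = g^2 + 5*g + 21/4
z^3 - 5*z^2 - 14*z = z*(z - 7)*(z + 2)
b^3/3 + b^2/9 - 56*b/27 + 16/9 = (b/3 + 1)*(b - 4/3)^2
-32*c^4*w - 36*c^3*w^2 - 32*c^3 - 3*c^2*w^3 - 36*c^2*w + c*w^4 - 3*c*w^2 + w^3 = (-8*c + w)*(c + w)*(4*c + w)*(c*w + 1)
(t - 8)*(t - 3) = t^2 - 11*t + 24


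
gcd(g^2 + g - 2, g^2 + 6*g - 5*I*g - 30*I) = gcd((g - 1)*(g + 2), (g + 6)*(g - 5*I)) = 1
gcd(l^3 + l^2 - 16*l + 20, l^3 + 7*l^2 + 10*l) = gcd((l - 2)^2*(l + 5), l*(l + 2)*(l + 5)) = l + 5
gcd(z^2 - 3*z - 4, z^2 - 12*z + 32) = z - 4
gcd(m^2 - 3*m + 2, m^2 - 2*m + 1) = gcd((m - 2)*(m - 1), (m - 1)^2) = m - 1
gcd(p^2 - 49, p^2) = 1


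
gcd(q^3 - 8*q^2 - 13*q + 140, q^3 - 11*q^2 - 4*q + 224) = q^2 - 3*q - 28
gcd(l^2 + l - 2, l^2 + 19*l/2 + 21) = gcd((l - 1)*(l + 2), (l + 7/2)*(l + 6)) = 1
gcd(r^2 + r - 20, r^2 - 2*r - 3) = 1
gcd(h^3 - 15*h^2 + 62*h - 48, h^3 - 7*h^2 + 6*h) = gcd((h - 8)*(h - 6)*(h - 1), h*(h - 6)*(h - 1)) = h^2 - 7*h + 6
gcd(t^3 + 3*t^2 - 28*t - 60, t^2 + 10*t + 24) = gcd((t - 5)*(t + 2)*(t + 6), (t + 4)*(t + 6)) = t + 6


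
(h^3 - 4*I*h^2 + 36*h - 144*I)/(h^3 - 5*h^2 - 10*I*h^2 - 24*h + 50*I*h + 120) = (h + 6*I)/(h - 5)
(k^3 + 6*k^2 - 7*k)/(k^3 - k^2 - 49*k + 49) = k/(k - 7)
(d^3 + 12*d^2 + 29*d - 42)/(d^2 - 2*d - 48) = (d^2 + 6*d - 7)/(d - 8)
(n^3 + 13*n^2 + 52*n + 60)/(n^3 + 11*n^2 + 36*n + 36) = (n + 5)/(n + 3)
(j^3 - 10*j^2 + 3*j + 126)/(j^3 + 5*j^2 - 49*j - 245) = (j^2 - 3*j - 18)/(j^2 + 12*j + 35)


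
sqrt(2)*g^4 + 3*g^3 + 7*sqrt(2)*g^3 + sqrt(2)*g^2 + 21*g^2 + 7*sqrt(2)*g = g*(g + 7)*(g + sqrt(2))*(sqrt(2)*g + 1)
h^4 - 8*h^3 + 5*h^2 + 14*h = h*(h - 7)*(h - 2)*(h + 1)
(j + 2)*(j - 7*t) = j^2 - 7*j*t + 2*j - 14*t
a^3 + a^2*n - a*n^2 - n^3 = (a - n)*(a + n)^2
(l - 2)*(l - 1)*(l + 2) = l^3 - l^2 - 4*l + 4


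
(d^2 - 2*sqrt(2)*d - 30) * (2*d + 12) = 2*d^3 - 4*sqrt(2)*d^2 + 12*d^2 - 60*d - 24*sqrt(2)*d - 360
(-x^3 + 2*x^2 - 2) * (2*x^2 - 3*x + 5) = -2*x^5 + 7*x^4 - 11*x^3 + 6*x^2 + 6*x - 10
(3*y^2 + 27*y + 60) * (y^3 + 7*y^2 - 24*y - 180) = 3*y^5 + 48*y^4 + 177*y^3 - 768*y^2 - 6300*y - 10800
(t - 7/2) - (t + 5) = -17/2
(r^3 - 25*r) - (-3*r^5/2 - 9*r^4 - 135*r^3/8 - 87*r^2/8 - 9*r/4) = 3*r^5/2 + 9*r^4 + 143*r^3/8 + 87*r^2/8 - 91*r/4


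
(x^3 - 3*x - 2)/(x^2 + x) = x - 1 - 2/x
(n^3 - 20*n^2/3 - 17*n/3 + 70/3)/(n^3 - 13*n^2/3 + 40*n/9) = 3*(n^2 - 5*n - 14)/(n*(3*n - 8))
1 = 1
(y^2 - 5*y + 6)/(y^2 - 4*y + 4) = (y - 3)/(y - 2)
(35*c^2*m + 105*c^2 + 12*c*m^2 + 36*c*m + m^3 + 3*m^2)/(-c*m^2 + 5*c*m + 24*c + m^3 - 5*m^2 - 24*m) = (-35*c^2 - 12*c*m - m^2)/(c*m - 8*c - m^2 + 8*m)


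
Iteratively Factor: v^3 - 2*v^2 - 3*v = (v - 3)*(v^2 + v) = v*(v - 3)*(v + 1)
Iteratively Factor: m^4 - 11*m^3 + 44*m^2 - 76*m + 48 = (m - 2)*(m^3 - 9*m^2 + 26*m - 24) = (m - 4)*(m - 2)*(m^2 - 5*m + 6) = (m - 4)*(m - 2)^2*(m - 3)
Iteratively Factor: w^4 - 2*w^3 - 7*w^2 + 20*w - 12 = (w - 2)*(w^3 - 7*w + 6) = (w - 2)^2*(w^2 + 2*w - 3) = (w - 2)^2*(w - 1)*(w + 3)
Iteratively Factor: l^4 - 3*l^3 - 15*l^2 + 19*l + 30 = (l + 1)*(l^3 - 4*l^2 - 11*l + 30) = (l - 5)*(l + 1)*(l^2 + l - 6) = (l - 5)*(l - 2)*(l + 1)*(l + 3)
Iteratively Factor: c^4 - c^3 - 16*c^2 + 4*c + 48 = (c - 2)*(c^3 + c^2 - 14*c - 24) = (c - 2)*(c + 2)*(c^2 - c - 12) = (c - 2)*(c + 2)*(c + 3)*(c - 4)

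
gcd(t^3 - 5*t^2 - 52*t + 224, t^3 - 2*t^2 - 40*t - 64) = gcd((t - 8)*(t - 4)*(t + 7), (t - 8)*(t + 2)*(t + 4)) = t - 8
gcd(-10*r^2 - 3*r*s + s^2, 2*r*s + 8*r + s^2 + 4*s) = 2*r + s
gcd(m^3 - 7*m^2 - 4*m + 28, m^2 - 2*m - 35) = m - 7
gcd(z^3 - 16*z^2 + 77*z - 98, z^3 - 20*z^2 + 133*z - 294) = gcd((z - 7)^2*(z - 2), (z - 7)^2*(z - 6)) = z^2 - 14*z + 49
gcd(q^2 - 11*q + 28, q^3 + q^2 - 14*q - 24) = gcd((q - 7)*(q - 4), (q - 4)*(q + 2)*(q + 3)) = q - 4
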